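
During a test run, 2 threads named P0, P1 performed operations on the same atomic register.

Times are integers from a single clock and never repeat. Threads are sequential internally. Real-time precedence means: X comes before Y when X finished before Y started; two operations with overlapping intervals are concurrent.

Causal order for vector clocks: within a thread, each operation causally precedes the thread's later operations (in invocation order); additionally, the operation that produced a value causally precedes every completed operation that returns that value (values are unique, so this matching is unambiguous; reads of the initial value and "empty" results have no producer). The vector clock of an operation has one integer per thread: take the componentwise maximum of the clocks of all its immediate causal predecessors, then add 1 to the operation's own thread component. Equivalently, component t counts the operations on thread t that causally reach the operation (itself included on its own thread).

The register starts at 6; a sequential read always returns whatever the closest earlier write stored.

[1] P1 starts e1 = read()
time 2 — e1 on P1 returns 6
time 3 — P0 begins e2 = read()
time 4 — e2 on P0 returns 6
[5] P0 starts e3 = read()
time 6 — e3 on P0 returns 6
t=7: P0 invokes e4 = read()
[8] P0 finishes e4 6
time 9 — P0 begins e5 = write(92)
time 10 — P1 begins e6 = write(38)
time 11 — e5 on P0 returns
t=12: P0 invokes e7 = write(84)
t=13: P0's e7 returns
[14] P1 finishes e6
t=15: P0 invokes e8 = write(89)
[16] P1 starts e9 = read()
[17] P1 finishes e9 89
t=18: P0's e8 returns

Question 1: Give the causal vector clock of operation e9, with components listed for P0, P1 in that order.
(6, 3)

no predecessors for e1 (invoked 1): P1 increments from zero → (0, 1)
no predecessors for e2 (invoked 3): P0 increments from zero → (1, 0)
e6 (invocation 10): componentwise max over VC(e1)=(0, 1), +1 at P1, giving (0, 2)
e3 (invocation 5): componentwise max over VC(e2)=(1, 0), +1 at P0, giving (2, 0)
e4 (invocation 7): componentwise max over VC(e3)=(2, 0), +1 at P0, giving (3, 0)
e5 (invocation 9): componentwise max over VC(e4)=(3, 0), +1 at P0, giving (4, 0)
e7 (invocation 12): componentwise max over VC(e5)=(4, 0), +1 at P0, giving (5, 0)
e8 (invocation 15): componentwise max over VC(e7)=(5, 0), +1 at P0, giving (6, 0)
e9 (invocation 16): componentwise max over VC(e6)=(0, 2), VC(e8)=(6, 0), +1 at P1, giving (6, 3)
target: VC(e9) = (6, 3)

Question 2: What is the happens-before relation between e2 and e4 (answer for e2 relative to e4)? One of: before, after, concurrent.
before

e2 spans [3,4], e4 spans [7,8]
resp(e2)=4 < inv(e4)=7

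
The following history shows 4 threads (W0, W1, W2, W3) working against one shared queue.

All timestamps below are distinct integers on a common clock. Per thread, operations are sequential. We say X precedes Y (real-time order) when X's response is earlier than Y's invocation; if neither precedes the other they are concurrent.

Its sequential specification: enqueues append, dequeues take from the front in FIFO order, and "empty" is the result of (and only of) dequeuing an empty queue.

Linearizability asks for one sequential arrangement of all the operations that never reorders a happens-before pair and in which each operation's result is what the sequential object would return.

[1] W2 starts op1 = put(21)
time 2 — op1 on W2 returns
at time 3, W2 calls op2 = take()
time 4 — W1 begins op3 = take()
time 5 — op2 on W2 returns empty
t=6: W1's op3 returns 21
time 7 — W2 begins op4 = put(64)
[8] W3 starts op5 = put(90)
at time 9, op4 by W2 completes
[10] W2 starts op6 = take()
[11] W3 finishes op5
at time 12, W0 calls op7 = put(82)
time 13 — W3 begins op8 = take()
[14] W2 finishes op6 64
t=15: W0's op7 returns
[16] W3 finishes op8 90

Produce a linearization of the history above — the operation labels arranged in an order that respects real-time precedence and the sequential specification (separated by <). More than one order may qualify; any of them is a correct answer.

op1 < op3 < op2 < op4 < op5 < op6 < op7 < op8

step 1: op1 put(21) — queue <21>
step 2: op3 take() → 21 — queue <>
step 3: op2 take() → empty — queue <>
step 4: op4 put(64) — queue <64>
step 5: op5 put(90) — queue <64,90>
step 6: op6 take() → 64 — queue <90>
step 7: op7 put(82) — queue <90,82>
step 8: op8 take() → 90 — queue <82>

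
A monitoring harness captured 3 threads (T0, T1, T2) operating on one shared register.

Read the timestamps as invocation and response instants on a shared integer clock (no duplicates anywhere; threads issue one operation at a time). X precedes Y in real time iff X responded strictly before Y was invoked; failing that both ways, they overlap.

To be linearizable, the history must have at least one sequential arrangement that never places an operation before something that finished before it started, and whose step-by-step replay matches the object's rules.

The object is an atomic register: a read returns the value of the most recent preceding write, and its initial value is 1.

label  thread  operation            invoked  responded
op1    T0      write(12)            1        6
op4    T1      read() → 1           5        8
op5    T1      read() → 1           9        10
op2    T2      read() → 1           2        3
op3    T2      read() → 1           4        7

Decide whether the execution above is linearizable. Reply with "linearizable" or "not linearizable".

not linearizable

through event 9 a valid linearization exists; event 10 (op5 responding at time 10) ends that
real-time-consistent orders of the 5 completed operations: 8 — all fail the register replay
e.g. op1, op2, op3, op4, op5: illegal at step 2, since op2 read() → 1 cannot apply there
e.g. op1, op2, op4, op3, op5: illegal at step 2, since op2 read() → 1 cannot apply there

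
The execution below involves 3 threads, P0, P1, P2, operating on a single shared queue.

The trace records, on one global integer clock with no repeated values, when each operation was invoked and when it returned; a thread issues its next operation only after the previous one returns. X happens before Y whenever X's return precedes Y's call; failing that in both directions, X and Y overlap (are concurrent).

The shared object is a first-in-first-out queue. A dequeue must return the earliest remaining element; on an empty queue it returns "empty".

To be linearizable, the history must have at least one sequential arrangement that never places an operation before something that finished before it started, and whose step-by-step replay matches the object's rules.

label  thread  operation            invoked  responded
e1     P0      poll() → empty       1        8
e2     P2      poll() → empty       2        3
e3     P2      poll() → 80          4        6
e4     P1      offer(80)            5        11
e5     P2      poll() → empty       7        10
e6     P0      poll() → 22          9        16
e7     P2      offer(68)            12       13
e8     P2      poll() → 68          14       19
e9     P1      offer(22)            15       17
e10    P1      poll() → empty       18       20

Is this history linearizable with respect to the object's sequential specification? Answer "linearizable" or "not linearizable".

one valid linearization: e1, e2, e4, e3, e5, e7, e8, e9, e6, e10
step 1: e1 poll() → empty — queue <>
step 2: e2 poll() → empty — queue <>
step 3: e4 offer(80) — queue <80>
step 4: e3 poll() → 80 — queue <>
step 5: e5 poll() → empty — queue <>
step 6: e7 offer(68) — queue <68>
step 7: e8 poll() → 68 — queue <>
step 8: e9 offer(22) — queue <22>
step 9: e6 poll() → 22 — queue <>
step 10: e10 poll() → empty — queue <>

linearizable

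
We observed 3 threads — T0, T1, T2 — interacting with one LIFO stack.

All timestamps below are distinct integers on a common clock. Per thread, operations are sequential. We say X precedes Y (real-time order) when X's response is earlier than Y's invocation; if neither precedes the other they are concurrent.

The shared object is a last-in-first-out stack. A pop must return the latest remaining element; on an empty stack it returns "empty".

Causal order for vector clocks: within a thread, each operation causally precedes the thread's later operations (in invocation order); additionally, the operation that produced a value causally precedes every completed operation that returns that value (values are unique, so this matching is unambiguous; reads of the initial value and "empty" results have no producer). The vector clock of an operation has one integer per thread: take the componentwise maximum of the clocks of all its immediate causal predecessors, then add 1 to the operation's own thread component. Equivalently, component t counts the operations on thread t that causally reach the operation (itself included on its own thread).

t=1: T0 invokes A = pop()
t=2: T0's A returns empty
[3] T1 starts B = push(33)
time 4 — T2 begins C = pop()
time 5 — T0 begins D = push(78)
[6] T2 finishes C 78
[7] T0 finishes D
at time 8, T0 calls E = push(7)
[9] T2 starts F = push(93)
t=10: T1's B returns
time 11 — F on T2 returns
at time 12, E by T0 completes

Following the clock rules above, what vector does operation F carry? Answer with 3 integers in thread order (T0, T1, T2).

(2, 0, 2)

B, invoked 3, has no incoming edges; only T1's bump applies → (0, 1, 0)
A, invoked 1, has no incoming edges; only T0's bump applies → (1, 0, 0)
from VC(A)=(1, 0, 0), D (invoked 5) maxes components and bumps T0 → (2, 0, 0)
from VC(D)=(2, 0, 0), C (invoked 4) maxes components and bumps T2 → (2, 0, 1)
from VC(D)=(2, 0, 0), E (invoked 8) maxes components and bumps T0 → (3, 0, 0)
from VC(C)=(2, 0, 1), F (invoked 9) maxes components and bumps T2 → (2, 0, 2)
target: VC(F) = (2, 0, 2)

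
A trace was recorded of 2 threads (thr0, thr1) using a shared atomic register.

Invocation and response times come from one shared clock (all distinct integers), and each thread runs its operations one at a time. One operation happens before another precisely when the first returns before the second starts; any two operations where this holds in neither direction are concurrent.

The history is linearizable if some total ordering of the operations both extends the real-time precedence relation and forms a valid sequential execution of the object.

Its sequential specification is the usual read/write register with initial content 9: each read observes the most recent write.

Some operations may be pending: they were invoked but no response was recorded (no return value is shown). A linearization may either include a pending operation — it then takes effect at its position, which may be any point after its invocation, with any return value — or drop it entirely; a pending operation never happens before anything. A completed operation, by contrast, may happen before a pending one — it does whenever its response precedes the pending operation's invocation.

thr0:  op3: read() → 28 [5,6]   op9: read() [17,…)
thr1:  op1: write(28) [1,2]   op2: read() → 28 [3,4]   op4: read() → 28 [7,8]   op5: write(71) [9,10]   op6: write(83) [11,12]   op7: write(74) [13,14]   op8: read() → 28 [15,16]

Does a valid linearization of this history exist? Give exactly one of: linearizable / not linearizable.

not linearizable

prefix check: 1..15 passes, 1..16 fails once op8's time-16 response joins
exhaustive check: the 8 completed atomic register ops admit one real-time order; illegal
take op1, op2, op3, op4, op5, op6, op7, op8: step 8 already fails, because op8 read() → 28 cannot occur there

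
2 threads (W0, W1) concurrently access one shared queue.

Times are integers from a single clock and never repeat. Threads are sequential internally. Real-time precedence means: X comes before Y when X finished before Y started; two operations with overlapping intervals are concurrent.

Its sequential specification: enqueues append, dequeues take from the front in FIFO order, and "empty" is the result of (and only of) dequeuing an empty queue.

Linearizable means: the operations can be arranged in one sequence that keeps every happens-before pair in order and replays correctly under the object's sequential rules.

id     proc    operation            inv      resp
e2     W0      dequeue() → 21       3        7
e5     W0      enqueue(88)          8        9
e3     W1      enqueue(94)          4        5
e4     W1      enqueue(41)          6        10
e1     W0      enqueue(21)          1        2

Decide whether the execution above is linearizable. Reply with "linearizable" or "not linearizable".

linearizable

witness order: e1, e2, e3, e4, e5
step 1: e1 enqueue(21) — queue <21>
step 2: e2 dequeue() → 21 — queue <>
step 3: e3 enqueue(94) — queue <94>
step 4: e4 enqueue(41) — queue <94,41>
step 5: e5 enqueue(88) — queue <94,41,88>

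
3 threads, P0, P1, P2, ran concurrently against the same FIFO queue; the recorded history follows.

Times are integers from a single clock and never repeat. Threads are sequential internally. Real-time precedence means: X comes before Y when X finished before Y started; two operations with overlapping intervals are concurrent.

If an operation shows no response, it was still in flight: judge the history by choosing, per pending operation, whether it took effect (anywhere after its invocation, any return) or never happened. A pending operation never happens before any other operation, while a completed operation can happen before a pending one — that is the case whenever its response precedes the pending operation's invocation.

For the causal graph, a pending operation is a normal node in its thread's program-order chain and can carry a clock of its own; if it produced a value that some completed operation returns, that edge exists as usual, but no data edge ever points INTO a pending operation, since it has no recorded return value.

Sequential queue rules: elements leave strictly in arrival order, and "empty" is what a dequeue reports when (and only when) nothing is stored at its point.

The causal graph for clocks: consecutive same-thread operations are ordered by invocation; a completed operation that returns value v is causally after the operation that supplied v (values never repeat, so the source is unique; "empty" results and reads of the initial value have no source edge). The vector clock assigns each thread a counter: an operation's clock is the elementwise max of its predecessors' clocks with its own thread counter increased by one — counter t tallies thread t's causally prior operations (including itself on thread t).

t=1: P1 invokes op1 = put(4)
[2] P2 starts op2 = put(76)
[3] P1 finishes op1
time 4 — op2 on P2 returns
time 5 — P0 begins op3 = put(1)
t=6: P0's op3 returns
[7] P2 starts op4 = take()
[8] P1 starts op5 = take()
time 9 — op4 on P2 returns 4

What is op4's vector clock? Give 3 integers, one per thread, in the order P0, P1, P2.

invoked at 2, op2 has no predecessors; its own P2 bump gives (0, 0, 1)
invoked at 1, op1 has no predecessors; its own P1 bump gives (0, 1, 0)
invoked at 5, op3 has no predecessors; its own P0 bump gives (1, 0, 0)
from VC(op1)=(0, 1, 0), op5 (invoked 8) maxes components and bumps P1 → (0, 2, 0)
from VC(op1)=(0, 1, 0), VC(op2)=(0, 0, 1), op4 (invoked 7) maxes components and bumps P2 → (0, 1, 2)
target: VC(op4) = (0, 1, 2)

(0, 1, 2)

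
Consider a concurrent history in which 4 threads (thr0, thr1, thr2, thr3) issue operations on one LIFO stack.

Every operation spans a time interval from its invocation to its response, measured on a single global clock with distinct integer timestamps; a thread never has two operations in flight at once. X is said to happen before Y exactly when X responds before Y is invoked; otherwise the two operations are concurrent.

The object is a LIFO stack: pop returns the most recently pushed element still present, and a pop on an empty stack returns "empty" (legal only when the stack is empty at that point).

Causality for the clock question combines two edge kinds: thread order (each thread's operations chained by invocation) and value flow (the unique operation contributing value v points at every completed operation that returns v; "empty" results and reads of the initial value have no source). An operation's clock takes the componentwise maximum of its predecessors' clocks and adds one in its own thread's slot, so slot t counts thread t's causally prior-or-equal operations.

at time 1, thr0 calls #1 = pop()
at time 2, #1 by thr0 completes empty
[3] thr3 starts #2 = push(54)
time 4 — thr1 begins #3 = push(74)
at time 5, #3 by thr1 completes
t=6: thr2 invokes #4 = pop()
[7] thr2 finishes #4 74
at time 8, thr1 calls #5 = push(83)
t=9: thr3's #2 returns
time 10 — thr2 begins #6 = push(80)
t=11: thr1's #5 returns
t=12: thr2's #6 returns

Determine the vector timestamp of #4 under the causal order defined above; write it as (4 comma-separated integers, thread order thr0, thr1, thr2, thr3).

(0, 1, 1, 0)

VC(#2, invoked at 3): no causal predecessors; +1 on thr3 → (0, 0, 0, 1)
VC(#3, invoked at 4): no causal predecessors; +1 on thr1 → (0, 1, 0, 0)
VC(#1, invoked at 1): no causal predecessors; +1 on thr0 → (1, 0, 0, 0)
invoked at 6, #4 merges VC(#3)=(0, 1, 0, 0) and bumps thr2's slot → (0, 1, 1, 0)
invoked at 8, #5 merges VC(#3)=(0, 1, 0, 0) and bumps thr1's slot → (0, 2, 0, 0)
invoked at 10, #6 merges VC(#4)=(0, 1, 1, 0) and bumps thr2's slot → (0, 1, 2, 0)
target: VC(#4) = (0, 1, 1, 0)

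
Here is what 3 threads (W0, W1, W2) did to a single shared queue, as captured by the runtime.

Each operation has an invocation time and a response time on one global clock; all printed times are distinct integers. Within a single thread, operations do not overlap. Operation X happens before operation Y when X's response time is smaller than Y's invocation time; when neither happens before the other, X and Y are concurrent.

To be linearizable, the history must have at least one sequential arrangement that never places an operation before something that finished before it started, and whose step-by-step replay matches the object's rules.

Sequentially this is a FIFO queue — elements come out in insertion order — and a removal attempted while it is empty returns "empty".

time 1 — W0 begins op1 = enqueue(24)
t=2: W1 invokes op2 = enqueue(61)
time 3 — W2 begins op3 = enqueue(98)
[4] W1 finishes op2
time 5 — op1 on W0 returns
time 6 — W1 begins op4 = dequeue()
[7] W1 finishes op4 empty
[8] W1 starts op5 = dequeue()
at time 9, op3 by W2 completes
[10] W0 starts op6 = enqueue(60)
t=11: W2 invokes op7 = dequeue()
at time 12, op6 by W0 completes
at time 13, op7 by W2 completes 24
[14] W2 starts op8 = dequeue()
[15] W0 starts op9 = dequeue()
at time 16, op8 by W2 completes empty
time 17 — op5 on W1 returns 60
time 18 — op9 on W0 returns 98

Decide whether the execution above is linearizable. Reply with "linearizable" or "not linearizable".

through event 6 a valid linearization exists; event 7 (op4 responding at time 7) ends that
real-time-consistent orders of the 3 completed operations: 2 — all fail the queue replay
no completion choice of the 1 pending operation (op3) rescues it — every subset was tried
for example op1, op2, op4 (pending dropped) fails at step 3: op4 dequeue() → empty is not legal there
for example op2, op1, op4 (pending dropped) fails at step 3: op4 dequeue() → empty is not legal there

not linearizable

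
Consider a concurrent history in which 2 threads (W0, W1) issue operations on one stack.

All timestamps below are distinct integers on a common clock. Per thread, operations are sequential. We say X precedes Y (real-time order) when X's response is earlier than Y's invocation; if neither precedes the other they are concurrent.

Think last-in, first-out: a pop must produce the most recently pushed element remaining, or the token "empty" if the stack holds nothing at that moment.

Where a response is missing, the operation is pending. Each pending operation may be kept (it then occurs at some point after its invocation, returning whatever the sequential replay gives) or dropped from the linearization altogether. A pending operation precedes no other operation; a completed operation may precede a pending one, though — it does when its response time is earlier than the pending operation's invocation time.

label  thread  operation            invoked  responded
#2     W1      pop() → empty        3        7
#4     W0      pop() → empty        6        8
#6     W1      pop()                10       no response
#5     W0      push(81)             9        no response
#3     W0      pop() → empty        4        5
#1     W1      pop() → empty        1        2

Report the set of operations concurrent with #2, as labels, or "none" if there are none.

#3, #4

#2 spans [3,7]: anything still running between times 3 and 7 counts as concurrent
#1 [1,2]: before
#3 [4,5]: concurrent
#4 [6,8]: concurrent
#5 [9,…): after
#6 [10,…): after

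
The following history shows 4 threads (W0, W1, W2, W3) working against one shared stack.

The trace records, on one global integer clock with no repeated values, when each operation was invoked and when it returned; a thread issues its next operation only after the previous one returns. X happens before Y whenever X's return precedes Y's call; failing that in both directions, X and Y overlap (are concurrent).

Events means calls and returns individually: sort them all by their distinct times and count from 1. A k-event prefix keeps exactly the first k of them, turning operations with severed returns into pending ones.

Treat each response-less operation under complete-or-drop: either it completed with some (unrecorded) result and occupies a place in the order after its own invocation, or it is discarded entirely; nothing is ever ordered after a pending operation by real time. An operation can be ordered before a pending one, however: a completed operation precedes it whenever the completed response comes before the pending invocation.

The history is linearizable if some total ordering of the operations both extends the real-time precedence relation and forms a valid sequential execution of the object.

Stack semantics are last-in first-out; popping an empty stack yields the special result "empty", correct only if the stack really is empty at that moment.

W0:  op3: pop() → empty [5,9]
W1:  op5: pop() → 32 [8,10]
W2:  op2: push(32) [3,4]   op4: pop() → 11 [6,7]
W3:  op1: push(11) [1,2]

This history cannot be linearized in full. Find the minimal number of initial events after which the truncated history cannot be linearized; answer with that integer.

a valid linearization of events 1..8 exists, for instance op1, op2, op3, op4:
step 1: op1 push(11) — stack <11>
step 2: op2 push(32) — stack <11,32>
step 3: op3 pop() (pending, included) — stack <11>
step 4: op4 pop() → 11 — stack <>
event 9 — op3's response, time 9 — after it, nothing linearizes
completion choices over the 1 pending operation (op5) were checked; none helps
one such order, op1, op2, op3, op4 (pending dropped), breaks at step 3 where op3 pop() → empty is illegal
one such order, op1, op2, op4, op3 (pending dropped), breaks at step 3 where op4 pop() → 11 is illegal

9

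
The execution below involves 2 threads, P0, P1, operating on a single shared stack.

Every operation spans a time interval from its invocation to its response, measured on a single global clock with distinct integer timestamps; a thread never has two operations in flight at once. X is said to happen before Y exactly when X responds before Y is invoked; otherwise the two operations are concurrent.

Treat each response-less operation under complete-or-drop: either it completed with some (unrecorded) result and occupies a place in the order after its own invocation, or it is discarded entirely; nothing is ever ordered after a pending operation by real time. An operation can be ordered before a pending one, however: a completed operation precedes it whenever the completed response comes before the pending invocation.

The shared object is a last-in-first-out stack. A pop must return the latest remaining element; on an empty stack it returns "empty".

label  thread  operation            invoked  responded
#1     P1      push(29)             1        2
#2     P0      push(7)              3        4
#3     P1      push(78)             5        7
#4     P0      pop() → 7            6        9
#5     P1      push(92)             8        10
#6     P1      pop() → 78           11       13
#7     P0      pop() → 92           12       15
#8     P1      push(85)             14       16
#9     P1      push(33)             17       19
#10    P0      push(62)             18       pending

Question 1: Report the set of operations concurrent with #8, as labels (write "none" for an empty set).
#7

concurrent with #8 ([14,16]): every op whose interval crosses 14..16
#1 [1,2]: before
#2 [3,4]: before
#3 [5,7]: before
#4 [6,9]: before
#5 [8,10]: before
#6 [11,13]: before
#7 [12,15]: concurrent
#9 [17,19]: after
#10 [18,…): after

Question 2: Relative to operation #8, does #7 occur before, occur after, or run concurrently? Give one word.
concurrent

#7 spans [12,15], #8 spans [14,16]
the intervals overlap in both directions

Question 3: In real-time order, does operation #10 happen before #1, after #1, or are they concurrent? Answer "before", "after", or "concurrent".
after

#10 spans [18,…), #1 spans [1,2]
resp(#1)=2 < inv(#10)=18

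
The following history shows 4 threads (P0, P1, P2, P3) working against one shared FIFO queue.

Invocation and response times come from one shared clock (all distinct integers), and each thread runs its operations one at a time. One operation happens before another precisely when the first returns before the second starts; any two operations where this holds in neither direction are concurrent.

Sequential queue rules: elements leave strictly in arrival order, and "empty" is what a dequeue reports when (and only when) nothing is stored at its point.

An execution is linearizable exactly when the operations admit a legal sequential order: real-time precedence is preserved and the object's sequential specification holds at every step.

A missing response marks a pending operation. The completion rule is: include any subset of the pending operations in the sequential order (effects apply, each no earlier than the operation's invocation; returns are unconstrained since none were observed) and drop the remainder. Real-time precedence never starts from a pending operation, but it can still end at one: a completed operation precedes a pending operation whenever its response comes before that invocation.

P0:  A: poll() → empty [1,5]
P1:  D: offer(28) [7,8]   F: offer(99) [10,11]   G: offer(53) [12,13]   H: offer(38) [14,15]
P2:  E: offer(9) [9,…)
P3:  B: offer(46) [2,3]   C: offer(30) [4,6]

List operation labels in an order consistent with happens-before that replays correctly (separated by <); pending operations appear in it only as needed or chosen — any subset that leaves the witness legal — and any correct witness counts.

step 1: A poll() → empty — queue <>
step 2: B offer(46) — queue <46>
step 3: C offer(30) — queue <46,30>
step 4: D offer(28) — queue <46,30,28>
step 5: E offer(9) (pending, included) — queue <46,30,28,9>
step 6: F offer(99) — queue <46,30,28,9,99>
step 7: G offer(53) — queue <46,30,28,9,99,53>
step 8: H offer(38) — queue <46,30,28,9,99,53,38>

A < B < C < D < E < F < G < H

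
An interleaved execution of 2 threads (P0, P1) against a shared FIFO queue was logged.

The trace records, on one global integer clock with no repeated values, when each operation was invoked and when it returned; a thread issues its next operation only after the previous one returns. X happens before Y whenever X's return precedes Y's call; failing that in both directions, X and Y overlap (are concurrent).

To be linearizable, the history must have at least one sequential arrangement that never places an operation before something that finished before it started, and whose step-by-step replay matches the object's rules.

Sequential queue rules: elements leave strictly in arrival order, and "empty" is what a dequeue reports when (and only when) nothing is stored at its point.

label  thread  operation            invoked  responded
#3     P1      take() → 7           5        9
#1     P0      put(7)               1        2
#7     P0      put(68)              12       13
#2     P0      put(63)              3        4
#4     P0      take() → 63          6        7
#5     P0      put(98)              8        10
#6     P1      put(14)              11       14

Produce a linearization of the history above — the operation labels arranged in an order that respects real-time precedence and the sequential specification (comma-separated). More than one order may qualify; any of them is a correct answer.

1. #1 put(7), leaving queue <7>
2. #2 put(63), leaving queue <7,63>
3. #3 take() → 7, leaving queue <63>
4. #4 take() → 63, leaving queue <>
5. #5 put(98), leaving queue <98>
6. #6 put(14), leaving queue <98,14>
7. #7 put(68), leaving queue <98,14,68>

#1, #2, #3, #4, #5, #6, #7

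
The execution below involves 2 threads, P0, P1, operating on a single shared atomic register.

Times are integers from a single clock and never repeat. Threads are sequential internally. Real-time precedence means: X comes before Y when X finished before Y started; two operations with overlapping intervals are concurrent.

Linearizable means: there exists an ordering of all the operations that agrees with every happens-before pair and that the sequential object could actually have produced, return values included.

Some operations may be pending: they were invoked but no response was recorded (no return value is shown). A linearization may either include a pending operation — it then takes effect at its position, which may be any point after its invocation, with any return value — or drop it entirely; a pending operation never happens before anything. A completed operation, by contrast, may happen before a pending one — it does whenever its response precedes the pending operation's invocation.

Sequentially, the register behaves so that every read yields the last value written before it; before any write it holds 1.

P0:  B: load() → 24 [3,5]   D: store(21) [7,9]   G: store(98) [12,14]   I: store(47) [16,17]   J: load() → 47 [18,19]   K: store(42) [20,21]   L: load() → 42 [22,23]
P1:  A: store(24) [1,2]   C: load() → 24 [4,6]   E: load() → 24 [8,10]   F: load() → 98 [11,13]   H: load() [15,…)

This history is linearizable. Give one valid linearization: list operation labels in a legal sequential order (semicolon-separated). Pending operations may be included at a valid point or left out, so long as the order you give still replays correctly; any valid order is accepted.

A; B; C; E; D; G; F; H; I; J; K; L

1. A store(24), leaving value 24
2. B load() → 24, leaving value 24
3. C load() → 24, leaving value 24
4. E load() → 24, leaving value 24
5. D store(21), leaving value 21
6. G store(98), leaving value 98
7. F load() → 98, leaving value 98
8. H load() (pending, included), leaving value 98
9. I store(47), leaving value 47
10. J load() → 47, leaving value 47
11. K store(42), leaving value 42
12. L load() → 42, leaving value 42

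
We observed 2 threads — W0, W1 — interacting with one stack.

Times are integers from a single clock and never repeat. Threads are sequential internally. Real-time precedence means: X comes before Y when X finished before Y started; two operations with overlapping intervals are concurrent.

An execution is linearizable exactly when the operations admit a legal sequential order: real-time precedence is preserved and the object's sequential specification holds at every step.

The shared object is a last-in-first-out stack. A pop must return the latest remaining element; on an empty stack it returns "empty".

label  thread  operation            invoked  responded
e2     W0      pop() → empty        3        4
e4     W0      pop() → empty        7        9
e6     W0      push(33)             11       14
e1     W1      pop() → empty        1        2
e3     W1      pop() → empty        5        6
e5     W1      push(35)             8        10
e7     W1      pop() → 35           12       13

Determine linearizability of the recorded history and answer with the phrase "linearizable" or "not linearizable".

witness order: e1, e2, e3, e4, e5, e7, e6
1. e1 pop() → empty, leaving stack <>
2. e2 pop() → empty, leaving stack <>
3. e3 pop() → empty, leaving stack <>
4. e4 pop() → empty, leaving stack <>
5. e5 push(35), leaving stack <35>
6. e7 pop() → 35, leaving stack <>
7. e6 push(33), leaving stack <33>

linearizable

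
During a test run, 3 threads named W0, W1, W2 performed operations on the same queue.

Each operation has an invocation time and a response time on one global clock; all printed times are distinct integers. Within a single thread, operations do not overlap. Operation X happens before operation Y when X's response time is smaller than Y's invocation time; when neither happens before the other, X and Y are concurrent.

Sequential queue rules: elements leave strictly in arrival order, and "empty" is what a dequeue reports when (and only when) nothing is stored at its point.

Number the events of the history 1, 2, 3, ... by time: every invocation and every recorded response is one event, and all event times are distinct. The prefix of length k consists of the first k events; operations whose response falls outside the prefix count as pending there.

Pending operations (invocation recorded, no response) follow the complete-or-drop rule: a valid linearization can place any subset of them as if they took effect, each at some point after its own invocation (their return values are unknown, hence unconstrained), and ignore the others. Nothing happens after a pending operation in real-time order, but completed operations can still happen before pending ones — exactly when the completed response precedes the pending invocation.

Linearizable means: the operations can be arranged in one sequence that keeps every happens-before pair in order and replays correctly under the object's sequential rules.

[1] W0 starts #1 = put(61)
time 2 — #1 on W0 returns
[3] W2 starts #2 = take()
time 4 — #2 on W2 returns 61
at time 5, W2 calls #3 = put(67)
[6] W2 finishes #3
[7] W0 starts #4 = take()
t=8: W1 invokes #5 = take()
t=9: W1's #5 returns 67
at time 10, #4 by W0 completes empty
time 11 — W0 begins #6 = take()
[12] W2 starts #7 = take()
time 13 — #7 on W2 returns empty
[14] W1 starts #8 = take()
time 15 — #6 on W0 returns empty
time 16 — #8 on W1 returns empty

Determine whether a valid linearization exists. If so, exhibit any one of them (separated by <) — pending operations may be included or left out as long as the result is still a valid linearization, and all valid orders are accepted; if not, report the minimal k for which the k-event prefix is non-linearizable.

1. #1 put(61), leaving queue <61>
2. #2 take() → 61, leaving queue <>
3. #3 put(67), leaving queue <67>
4. #5 take() → 67, leaving queue <>
5. #4 take() → empty, leaving queue <>
6. #6 take() → empty, leaving queue <>
7. #7 take() → empty, leaving queue <>
8. #8 take() → empty, leaving queue <>

linearizable — witness: #1 < #2 < #3 < #5 < #4 < #6 < #7 < #8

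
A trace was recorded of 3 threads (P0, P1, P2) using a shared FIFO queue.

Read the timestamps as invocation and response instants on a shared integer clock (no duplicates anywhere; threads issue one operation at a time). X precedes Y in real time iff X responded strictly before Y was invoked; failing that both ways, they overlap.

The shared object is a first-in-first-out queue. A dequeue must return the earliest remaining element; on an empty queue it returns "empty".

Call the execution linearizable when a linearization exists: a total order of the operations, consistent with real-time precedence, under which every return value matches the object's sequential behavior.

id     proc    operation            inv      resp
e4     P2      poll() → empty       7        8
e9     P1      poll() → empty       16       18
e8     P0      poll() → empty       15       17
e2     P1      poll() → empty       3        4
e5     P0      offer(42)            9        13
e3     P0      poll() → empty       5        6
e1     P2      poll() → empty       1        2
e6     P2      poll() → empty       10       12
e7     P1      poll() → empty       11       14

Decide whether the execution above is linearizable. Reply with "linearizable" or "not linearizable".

not linearizable

events 1..17 are fine; event 18 — the response of e9 at time 18 — makes the prefix non-linearizable
every one of the 12 real-time-consistent orders over 9 completed FIFO queue ops fails the sequential spec
e.g. e1, e2, e3, e4, e5, e6, e7, e8, e9: illegal at step 6, since e6 poll() → empty cannot apply there
e.g. e1, e2, e3, e4, e5, e6, e7, e9, e8: illegal at step 6, since e6 poll() → empty cannot apply there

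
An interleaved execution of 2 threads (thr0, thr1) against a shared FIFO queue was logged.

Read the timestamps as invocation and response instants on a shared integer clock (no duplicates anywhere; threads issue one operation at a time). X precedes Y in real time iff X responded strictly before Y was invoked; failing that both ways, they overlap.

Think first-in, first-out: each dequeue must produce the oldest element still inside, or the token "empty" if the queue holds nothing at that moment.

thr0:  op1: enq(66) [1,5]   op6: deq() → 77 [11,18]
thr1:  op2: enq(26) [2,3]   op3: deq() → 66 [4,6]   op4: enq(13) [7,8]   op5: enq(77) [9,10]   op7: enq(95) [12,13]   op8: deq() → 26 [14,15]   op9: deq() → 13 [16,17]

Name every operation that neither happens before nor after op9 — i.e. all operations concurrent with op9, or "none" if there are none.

op6

concurrent with op9 ([16,17]): every op whose interval crosses 16..17
op1 [1,5]: before
op2 [2,3]: before
op3 [4,6]: before
op4 [7,8]: before
op5 [9,10]: before
op6 [11,18]: concurrent
op7 [12,13]: before
op8 [14,15]: before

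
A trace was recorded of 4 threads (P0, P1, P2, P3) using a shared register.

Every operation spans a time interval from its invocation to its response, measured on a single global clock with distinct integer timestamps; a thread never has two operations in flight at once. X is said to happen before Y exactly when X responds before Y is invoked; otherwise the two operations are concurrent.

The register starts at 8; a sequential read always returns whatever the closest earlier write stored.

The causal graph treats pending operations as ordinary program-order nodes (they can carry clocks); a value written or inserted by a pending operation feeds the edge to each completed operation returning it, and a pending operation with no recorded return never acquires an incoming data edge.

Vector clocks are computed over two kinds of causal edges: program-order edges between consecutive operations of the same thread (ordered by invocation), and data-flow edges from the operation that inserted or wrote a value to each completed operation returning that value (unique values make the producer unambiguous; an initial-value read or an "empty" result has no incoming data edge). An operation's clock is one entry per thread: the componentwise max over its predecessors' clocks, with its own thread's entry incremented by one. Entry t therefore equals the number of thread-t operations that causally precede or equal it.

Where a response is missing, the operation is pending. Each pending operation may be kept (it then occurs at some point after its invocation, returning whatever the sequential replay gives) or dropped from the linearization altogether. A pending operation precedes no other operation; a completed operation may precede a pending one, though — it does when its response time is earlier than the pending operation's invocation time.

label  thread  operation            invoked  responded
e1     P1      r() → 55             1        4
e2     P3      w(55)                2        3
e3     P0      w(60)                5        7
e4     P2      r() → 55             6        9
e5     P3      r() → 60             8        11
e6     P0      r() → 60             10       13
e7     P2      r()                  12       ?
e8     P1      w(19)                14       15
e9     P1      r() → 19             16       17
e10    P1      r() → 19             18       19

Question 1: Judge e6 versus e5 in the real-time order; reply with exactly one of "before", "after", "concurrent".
e6 spans [10,13], e5 spans [8,11]
the intervals overlap in both directions

concurrent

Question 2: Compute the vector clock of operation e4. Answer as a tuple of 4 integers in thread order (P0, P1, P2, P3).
invoked at 2, e2 has no predecessors; its own P3 bump gives (0, 0, 0, 1)
invoked at 5, e3 has no predecessors; its own P0 bump gives (1, 0, 0, 0)
invoked at 6, e4 merges VC(e2)=(0, 0, 0, 1) and bumps P2's slot → (0, 0, 1, 1)
invoked at 1, e1 merges VC(e2)=(0, 0, 0, 1) and bumps P1's slot → (0, 1, 0, 1)
invoked at 10, e6 merges VC(e3)=(1, 0, 0, 0) and bumps P0's slot → (2, 0, 0, 0)
invoked at 12, e7 merges VC(e4)=(0, 0, 1, 1) and bumps P2's slot → (0, 0, 2, 1)
invoked at 14, e8 merges VC(e1)=(0, 1, 0, 1) and bumps P1's slot → (0, 2, 0, 1)
invoked at 8, e5 merges VC(e2)=(0, 0, 0, 1), VC(e3)=(1, 0, 0, 0) and bumps P3's slot → (1, 0, 0, 2)
invoked at 16, e9 merges VC(e8)=(0, 2, 0, 1) and bumps P1's slot → (0, 3, 0, 1)
invoked at 18, e10 merges VC(e8)=(0, 2, 0, 1), VC(e9)=(0, 3, 0, 1) and bumps P1's slot → (0, 4, 0, 1)
target: VC(e4) = (0, 0, 1, 1)

(0, 0, 1, 1)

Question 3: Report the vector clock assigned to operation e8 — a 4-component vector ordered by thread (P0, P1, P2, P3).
no predecessors for e2 (invoked 2): P3 increments from zero → (0, 0, 0, 1)
no predecessors for e3 (invoked 5): P0 increments from zero → (1, 0, 0, 0)
VC(e4, invoked at 6): max of VC(e2)=(0, 0, 0, 1), then +1 on thread P2 → (0, 0, 1, 1)
VC(e1, invoked at 1): max of VC(e2)=(0, 0, 0, 1), then +1 on thread P1 → (0, 1, 0, 1)
VC(e6, invoked at 10): max of VC(e3)=(1, 0, 0, 0), then +1 on thread P0 → (2, 0, 0, 0)
VC(e7, invoked at 12): max of VC(e4)=(0, 0, 1, 1), then +1 on thread P2 → (0, 0, 2, 1)
VC(e8, invoked at 14): max of VC(e1)=(0, 1, 0, 1), then +1 on thread P1 → (0, 2, 0, 1)
VC(e5, invoked at 8): max of VC(e2)=(0, 0, 0, 1), VC(e3)=(1, 0, 0, 0), then +1 on thread P3 → (1, 0, 0, 2)
VC(e9, invoked at 16): max of VC(e8)=(0, 2, 0, 1), then +1 on thread P1 → (0, 3, 0, 1)
VC(e10, invoked at 18): max of VC(e8)=(0, 2, 0, 1), VC(e9)=(0, 3, 0, 1), then +1 on thread P1 → (0, 4, 0, 1)
target: VC(e8) = (0, 2, 0, 1)

(0, 2, 0, 1)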